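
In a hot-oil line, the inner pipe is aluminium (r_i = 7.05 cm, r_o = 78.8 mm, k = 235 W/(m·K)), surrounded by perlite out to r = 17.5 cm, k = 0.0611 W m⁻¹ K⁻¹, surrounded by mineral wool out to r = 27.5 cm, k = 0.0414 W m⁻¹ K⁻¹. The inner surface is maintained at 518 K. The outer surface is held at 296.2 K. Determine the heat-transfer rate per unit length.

Treat each layer as a resistance in series:
  R'_aluminium = ln(0.0788/0.0705)/(2πk) = 0.1113/(2π·235) = 7.538×10^-5 m·K/W
  R'_perlite = ln(0.175/0.0788)/(2πk) = 0.7979/(2π·0.0611) = 2.078 m·K/W
  R'_mineral wool = ln(0.275/0.175)/(2πk) = 0.4520/(2π·0.0414) = 1.738 m·K/W
ΣR = 7.538×10^-5 + 2.078 + 1.738 = 3.816 m·K/W
Q' = ΔT/ΣR = (518 K − 296.2 K)/3.816 = 58.1 W/m

Q' = 58.1 W/m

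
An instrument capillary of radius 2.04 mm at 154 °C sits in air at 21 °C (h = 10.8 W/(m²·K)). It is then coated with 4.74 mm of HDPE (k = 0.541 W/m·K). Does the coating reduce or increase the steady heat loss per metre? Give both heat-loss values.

increases: 18.4 → 52.6 W/m

Critical radius for a cylinder: r_cr = k/h = 0.0501 m = 5.01 cm.
Outer radius after coating: r₂ = 0.00204 + 0.00474 = 0.00678 m.
Since r₁ < r_cr and r₂ ≤ r_cr, the coating moves toward the maximum at r_cr — heat loss rises.
Bare: R = 1/(2πr₁h) = 7.224 m·K/W; Q = 133/7.224 = 18.4 W/m.
Coated: R = R_cond + R_conv = 2.527 m·K/W; Q = 133/2.527 = 52.6 W/m.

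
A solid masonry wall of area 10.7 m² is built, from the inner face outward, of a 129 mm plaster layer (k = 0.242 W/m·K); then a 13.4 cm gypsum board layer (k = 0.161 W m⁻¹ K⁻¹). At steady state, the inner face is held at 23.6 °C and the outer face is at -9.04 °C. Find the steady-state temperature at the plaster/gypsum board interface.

Series thermal resistances, inner to outer:
  R_plaster = L/(kA) = 0.129/(0.242·10.7) = 0.04982 K/W
  R_gypsum board = L/(kA) = 0.134/(0.161·10.7) = 0.07778 K/W
ΣR = 0.04982 + 0.07778 = 0.1276 K/W
Q = ΔT/ΣR = (23.6 °C − -9.04 °C)/0.1276 = 255.8 W
From the inner boundary to the plaster/gypsum board interface, ΣR_partial = 0.04982 K/W.
T_interface = T_in − Q·ΣR_partial = 23.6 °C − (255.8)(0.04982) = 10.9 °C

T = 10.9 °C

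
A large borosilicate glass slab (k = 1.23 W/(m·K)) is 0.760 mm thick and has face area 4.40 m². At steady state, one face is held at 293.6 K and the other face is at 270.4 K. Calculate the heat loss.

Q = kA·ΔT/L = 1.23 × 4.40 × |293.6 K − 270.4 K| / 7.60×10^-4 = 1.65×10^5 W

Q = 1.65×10^5 W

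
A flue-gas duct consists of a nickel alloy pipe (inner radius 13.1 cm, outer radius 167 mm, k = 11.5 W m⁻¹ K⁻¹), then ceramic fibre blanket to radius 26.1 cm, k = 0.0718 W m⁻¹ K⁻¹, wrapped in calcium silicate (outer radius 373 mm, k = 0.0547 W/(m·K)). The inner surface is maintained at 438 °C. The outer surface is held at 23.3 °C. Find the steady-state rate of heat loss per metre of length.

Q' = 204 W/m

Series thermal resistances, inner to outer:
  R'_nickel alloy = ln(0.167/0.131)/(2πk) = 0.2428/(2π·11.5) = 0.003360 m·K/W
  R'_ceramic fibre blanket = ln(0.261/0.167)/(2πk) = 0.4465/(2π·0.0718) = 0.9898 m·K/W
  R'_calcium silicate = ln(0.373/0.261)/(2πk) = 0.3571/(2π·0.0547) = 1.039 m·K/W
ΣR = 0.003360 + 0.9898 + 1.039 = 2.032 m·K/W
Q' = ΔT/ΣR = (438 °C − 23.3 °C)/2.032 = 204 W/m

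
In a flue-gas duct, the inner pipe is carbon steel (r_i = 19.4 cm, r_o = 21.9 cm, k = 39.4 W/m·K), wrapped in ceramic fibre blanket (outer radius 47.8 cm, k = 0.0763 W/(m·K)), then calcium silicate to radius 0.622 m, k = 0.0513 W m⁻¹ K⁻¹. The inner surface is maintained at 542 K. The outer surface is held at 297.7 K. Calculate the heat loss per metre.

Q' = 99.9 W/m

Treat each layer as a resistance in series:
  R'_carbon steel = ln(0.219/0.194)/(2πk) = 0.1212/(2π·39.4) = 4.896×10^-4 m·K/W
  R'_ceramic fibre blanket = ln(0.478/0.219)/(2πk) = 0.7805/(2π·0.0763) = 1.628 m·K/W
  R'_calcium silicate = ln(0.622/0.478)/(2πk) = 0.2633/(2π·0.0513) = 0.8170 m·K/W
ΣR = 4.896×10^-4 + 1.628 + 0.8170 = 2.445 m·K/W
Q' = ΔT/ΣR = (542 K − 297.7 K)/2.445 = 99.9 W/m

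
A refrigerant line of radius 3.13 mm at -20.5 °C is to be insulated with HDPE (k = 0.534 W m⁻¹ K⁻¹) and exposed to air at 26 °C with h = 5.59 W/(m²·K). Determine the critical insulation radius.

For a cylinder, r_cr = k_ins/h = 0.534/5.59 = 0.0955 m = 9.55 cm

r_cr = 9.55 cm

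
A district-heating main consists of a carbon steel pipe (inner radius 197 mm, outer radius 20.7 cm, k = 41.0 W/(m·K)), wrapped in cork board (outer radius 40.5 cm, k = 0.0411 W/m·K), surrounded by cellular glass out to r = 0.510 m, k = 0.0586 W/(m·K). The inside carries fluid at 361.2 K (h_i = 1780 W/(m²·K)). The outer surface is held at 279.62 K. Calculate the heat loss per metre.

Q' = 25.3 W/m

Series thermal resistances, inner to outer:
  R'_conv,in = 1/(2πr h) = 1/(2π·0.197·1780) = 4.539×10^-4 m·K/W
  R'_carbon steel = ln(0.207/0.197)/(2πk) = 0.04952/(2π·41.0) = 1.922×10^-4 m·K/W
  R'_cork board = ln(0.405/0.207)/(2πk) = 0.6712/(2π·0.0411) = 2.599 m·K/W
  R'_cellular glass = ln(0.510/0.405)/(2πk) = 0.2305/(2π·0.0586) = 0.6261 m·K/W
ΣR = 4.539×10^-4 + 1.922×10^-4 + 2.599 + 0.6261 = 3.226 m·K/W
Q' = ΔT/ΣR = (361.2 K − 279.62 K)/3.226 = 25.3 W/m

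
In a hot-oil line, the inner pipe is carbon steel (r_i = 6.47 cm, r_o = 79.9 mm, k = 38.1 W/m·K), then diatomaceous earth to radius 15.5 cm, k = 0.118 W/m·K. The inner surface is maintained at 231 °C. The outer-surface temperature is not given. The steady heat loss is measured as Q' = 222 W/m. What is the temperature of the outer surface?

Series resistances:
  R'_carbon steel = ln(0.0799/0.0647)/(2πk) = 0.2110/(2π·38.1) = 8.815×10^-4 m·K/W
  R'_diatomaceous earth = ln(0.155/0.0799)/(2πk) = 0.6626/(2π·0.118) = 0.8938 m·K/W
ΣR = 0.8946 m·K/W
ΔT = Q'·ΣR = 222 × 0.8946 = 198.6 K
Heat flows outward, so T_out = T_in − ΔT = 231 − 198.6 = 32.4 °C

T_out = 32.4 °C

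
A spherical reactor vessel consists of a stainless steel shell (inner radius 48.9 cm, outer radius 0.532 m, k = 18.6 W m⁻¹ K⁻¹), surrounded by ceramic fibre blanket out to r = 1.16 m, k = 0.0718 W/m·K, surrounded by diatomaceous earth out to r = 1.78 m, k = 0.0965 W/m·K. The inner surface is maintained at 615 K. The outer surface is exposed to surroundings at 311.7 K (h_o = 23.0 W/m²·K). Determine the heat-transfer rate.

Q = 220 W

Series thermal resistances, inner to outer:
  R_stainless steel = (1/0.489 − 1/0.532)/(4πk) = 0.1653/(4π·18.6) = 7.072×10^-4 K/W
  R_ceramic fibre blanket = (1/0.532 − 1/1.16)/(4πk) = 1.018/(4π·0.0718) = 1.128 K/W
  R_diatomaceous earth = (1/1.16 − 1/1.78)/(4πk) = 0.3003/(4π·0.0965) = 0.2476 K/W
  R_conv,out = 1/(4πr²h) = 1/(4π·1.78²·23.0) = 0.001092 K/W
ΣR = 7.072×10^-4 + 1.128 + 0.2476 + 0.001092 = 1.377 K/W
Q = ΔT/ΣR = (615 K − 311.7 K)/1.377 = 220 W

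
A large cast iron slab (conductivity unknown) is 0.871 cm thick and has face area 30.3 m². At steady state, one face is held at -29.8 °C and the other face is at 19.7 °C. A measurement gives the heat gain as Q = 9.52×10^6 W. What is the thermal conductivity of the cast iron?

k = 55.3 W/m·K

ΣR = ΔT/Q = |-29.8 − 19.7|/9.52×10^6 = 5.200×10^-6 K/W
L/(kA) = 5.200×10^-6 ⇒ k = 0.00871/(5.200×10^-6·30.3) = 55.3 W/m·K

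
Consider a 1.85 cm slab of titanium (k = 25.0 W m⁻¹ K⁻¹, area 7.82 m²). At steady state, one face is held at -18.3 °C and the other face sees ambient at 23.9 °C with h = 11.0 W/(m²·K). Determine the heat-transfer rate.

Series thermal resistances, inner to outer:
  R_titanium = L/(kA) = 0.0185/(25.0·7.82) = 9.463×10^-5 K/W
  R_conv,out = 1/(hA) = 1/(11.0·7.82) = 0.01163 K/W
ΣR = 9.463×10^-5 + 0.01163 = 0.01172 K/W
Q = ΔT/ΣR = (-18.3 °C − 23.9 °C)/0.01172 = -3600 W
(Negative Q ⇒ heat flows inward; heat gain = 3600 W.)

Q = 3.60 kW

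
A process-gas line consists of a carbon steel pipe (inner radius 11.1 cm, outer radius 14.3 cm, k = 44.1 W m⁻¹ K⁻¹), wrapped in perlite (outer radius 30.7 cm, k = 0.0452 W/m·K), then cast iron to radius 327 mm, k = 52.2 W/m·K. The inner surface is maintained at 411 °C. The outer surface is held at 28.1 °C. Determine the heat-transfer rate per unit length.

Q' = 142 W/m

Resistance network (inner→outer):
  R'_carbon steel = ln(0.143/0.111)/(2πk) = 0.2533/(2π·44.1) = 9.142×10^-4 m·K/W
  R'_perlite = ln(0.307/0.143)/(2πk) = 0.7640/(2π·0.0452) = 2.690 m·K/W
  R'_cast iron = ln(0.327/0.307)/(2πk) = 0.06311/(2π·52.2) = 1.924×10^-4 m·K/W
ΣR = 9.142×10^-4 + 2.690 + 1.924×10^-4 = 2.691 m·K/W
Q' = ΔT/ΣR = (411 °C − 28.1 °C)/2.691 = 142 W/m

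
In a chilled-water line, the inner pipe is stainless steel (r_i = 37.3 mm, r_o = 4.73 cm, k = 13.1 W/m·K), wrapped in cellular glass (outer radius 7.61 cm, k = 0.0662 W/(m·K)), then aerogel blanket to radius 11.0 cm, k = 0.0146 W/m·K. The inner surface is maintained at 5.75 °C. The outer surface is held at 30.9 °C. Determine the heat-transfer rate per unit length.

Resistance network (inner→outer):
  R'_stainless steel = ln(0.0473/0.0373)/(2πk) = 0.2375/(2π·13.1) = 0.002886 m·K/W
  R'_cellular glass = ln(0.0761/0.0473)/(2πk) = 0.4755/(2π·0.0662) = 1.143 m·K/W
  R'_aerogel blanket = ln(0.110/0.0761)/(2πk) = 0.3684/(2π·0.0146) = 4.016 m·K/W
ΣR = 0.002886 + 1.143 + 4.016 = 5.162 m·K/W
Q' = ΔT/ΣR = (5.75 °C − 30.9 °C)/5.162 = -4.87 W/m
(Negative Q' ⇒ heat flows inward; heat gain = 4.87 W/m.)

Q' = 4.87 W/m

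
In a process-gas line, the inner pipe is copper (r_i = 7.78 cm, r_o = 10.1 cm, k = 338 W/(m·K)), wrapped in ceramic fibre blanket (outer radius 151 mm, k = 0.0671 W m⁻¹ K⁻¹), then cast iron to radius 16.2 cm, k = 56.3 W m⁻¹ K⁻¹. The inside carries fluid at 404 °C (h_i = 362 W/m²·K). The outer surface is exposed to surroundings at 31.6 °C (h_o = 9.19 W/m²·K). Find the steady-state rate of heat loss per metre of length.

Q' = 349 W/m

Series thermal resistances, inner to outer:
  R'_conv,in = 1/(2πr h) = 1/(2π·0.0778·362) = 0.005651 m·K/W
  R'_copper = ln(0.101/0.0778)/(2πk) = 0.2610/(2π·338) = 1.229×10^-4 m·K/W
  R'_ceramic fibre blanket = ln(0.151/0.101)/(2πk) = 0.4022/(2π·0.0671) = 0.9539 m·K/W
  R'_cast iron = ln(0.162/0.151)/(2πk) = 0.07032/(2π·56.3) = 1.988×10^-4 m·K/W
  R'_conv,out = 1/(2πr h) = 1/(2π·0.162·9.19) = 0.1069 m·K/W
ΣR = 0.005651 + 1.229×10^-4 + 0.9539 + 1.988×10^-4 + 0.1069 = 1.067 m·K/W
Q' = ΔT/ΣR = (404 °C − 31.6 °C)/1.067 = 349 W/m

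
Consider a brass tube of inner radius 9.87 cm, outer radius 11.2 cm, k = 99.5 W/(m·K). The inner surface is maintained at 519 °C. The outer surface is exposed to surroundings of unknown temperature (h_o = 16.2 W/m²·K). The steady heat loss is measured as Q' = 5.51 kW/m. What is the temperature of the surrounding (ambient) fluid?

T_out = 34.6 °C

Series resistances:
  R'_brass = ln(0.112/0.0987)/(2πk) = 0.1264/(2π·99.5) = 2.022×10^-4 m·K/W
  R'_conv,out = 1/(2πr h) = 1/(2π·0.112·16.2) = 0.08772 m·K/W
ΣR = 0.08792 m·K/W
ΔT = Q'·ΣR = 5510 × 0.08792 = 484.4 K
Heat flows outward, so T_out = T_in − ΔT = 519 − 484.4 = 34.6 °C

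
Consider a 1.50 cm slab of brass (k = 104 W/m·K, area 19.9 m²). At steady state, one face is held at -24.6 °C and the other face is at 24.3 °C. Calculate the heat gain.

Q = kA·ΔT/L = 104 × 19.9 × |-24.6 °C − 24.3 °C| / 0.0150 = 6.75×10^6 W

Q = 6.75×10^6 W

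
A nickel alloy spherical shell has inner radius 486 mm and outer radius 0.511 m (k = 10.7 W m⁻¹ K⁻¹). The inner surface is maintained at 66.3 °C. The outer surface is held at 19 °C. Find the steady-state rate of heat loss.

Q = 4πk·ΔT/(1/r₁ − 1/r₂) = 4π × 10.7 × 47.3 / (1/0.486 − 1/0.511) = 63200 W

Q = 63200 W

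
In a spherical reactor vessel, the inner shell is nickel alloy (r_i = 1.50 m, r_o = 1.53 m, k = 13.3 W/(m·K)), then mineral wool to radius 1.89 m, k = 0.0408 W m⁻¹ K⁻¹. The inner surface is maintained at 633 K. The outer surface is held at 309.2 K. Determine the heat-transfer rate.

Q = 1330 W

Treat each layer as a resistance in series:
  R_nickel alloy = (1/1.50 − 1/1.53)/(4πk) = 0.01307/(4π·13.3) = 7.821×10^-5 K/W
  R_mineral wool = (1/1.53 − 1/1.89)/(4πk) = 0.1245/(4π·0.0408) = 0.2428 K/W
ΣR = 7.821×10^-5 + 0.2428 = 0.2429 K/W
Q = ΔT/ΣR = (633 K − 309.2 K)/0.2429 = 1330 W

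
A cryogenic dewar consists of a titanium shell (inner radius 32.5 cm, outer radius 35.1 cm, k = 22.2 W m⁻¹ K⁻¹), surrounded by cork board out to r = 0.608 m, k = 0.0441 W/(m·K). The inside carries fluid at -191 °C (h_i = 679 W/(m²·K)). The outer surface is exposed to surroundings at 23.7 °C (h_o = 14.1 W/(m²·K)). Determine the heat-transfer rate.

Series thermal resistances, inner to outer:
  R_conv,in = 1/(4πr²h) = 1/(4π·0.325²·679) = 0.001110 K/W
  R_titanium = (1/0.325 − 1/0.351)/(4πk) = 0.2279/(4π·22.2) = 8.170×10^-4 K/W
  R_cork board = (1/0.351 − 1/0.608)/(4πk) = 1.204/(4π·0.0441) = 2.173 K/W
  R_conv,out = 1/(4πr²h) = 1/(4π·0.608²·14.1) = 0.01527 K/W
ΣR = 0.001110 + 8.170×10^-4 + 2.173 + 0.01527 = 2.190 K/W
Q = ΔT/ΣR = (-191 °C − 23.7 °C)/2.190 = -98.0 W
(Negative Q ⇒ heat flows inward; heat gain = 98.0 W.)

Q = 98.0 W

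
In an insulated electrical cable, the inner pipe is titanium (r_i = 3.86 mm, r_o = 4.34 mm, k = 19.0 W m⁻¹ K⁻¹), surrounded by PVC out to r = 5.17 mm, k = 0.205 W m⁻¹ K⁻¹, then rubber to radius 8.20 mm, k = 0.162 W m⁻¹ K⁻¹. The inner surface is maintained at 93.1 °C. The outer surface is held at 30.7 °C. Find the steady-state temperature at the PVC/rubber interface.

Treat each layer as a resistance in series:
  R'_titanium = ln(0.00434/0.00386)/(2πk) = 0.1172/(2π·19.0) = 9.818×10^-4 m·K/W
  R'_PVC = ln(0.00517/0.00434)/(2πk) = 0.1750/(2π·0.205) = 0.1359 m·K/W
  R'_rubber = ln(0.00820/0.00517)/(2πk) = 0.4613/(2π·0.162) = 0.4532 m·K/W
ΣR = 9.818×10^-4 + 0.1359 + 0.4532 = 0.5901 m·K/W
Q' = ΔT/ΣR = (93.1 °C − 30.7 °C)/0.5901 = 105.7 W/m
From the inner boundary to the PVC/rubber interface, ΣR_partial = 0.1369 m·K/W.
T_interface = T_in − Q'·ΣR_partial = 93.1 °C − (105.7)(0.1369) = 78.6 °C

T = 78.6 °C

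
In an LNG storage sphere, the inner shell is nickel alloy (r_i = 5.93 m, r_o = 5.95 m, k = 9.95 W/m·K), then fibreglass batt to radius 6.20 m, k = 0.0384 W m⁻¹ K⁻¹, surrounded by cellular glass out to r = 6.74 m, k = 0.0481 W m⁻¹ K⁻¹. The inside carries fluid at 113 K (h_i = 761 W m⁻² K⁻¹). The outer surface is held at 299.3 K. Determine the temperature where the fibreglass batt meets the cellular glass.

T = 186.9 K

Series thermal resistances, inner to outer:
  R_conv,in = 1/(4πr²h) = 1/(4π·5.93²·761) = 2.974×10^-6 K/W
  R_nickel alloy = (1/5.93 − 1/5.95)/(4πk) = 5.668×10^-4/(4π·9.95) = 4.533×10^-6 K/W
  R_fibreglass batt = (1/5.95 − 1/6.20)/(4πk) = 0.006777/(4π·0.0384) = 0.01404 K/W
  R_cellular glass = (1/6.20 − 1/6.74)/(4πk) = 0.01292/(4π·0.0481) = 0.02138 K/W
ΣR = 2.974×10^-6 + 4.533×10^-6 + 0.01404 + 0.02138 = 0.03543 K/W
Q = ΔT/ΣR = (113 K − 299.3 K)/0.03543 = -5258 W
From the inner boundary to the fibreglass batt/cellular glass interface, ΣR_partial = 0.01405 K/W.
T_interface = T_in − Q·ΣR_partial = 113 K − (-5258)(0.01405) = 186.9 K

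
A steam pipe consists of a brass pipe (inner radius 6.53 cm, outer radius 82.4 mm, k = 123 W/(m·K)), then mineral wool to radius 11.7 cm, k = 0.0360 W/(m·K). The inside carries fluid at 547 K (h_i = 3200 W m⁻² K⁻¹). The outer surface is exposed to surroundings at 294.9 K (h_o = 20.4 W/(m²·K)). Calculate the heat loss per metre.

Resistance network (inner→outer):
  R'_conv,in = 1/(2πr h) = 1/(2π·0.0653·3200) = 7.617×10^-4 m·K/W
  R'_brass = ln(0.0824/0.0653)/(2πk) = 0.2326/(2π·123) = 3.010×10^-4 m·K/W
  R'_mineral wool = ln(0.117/0.0824)/(2πk) = 0.3506/(2π·0.0360) = 1.550 m·K/W
  R'_conv,out = 1/(2πr h) = 1/(2π·0.117·20.4) = 0.06668 m·K/W
ΣR = 7.617×10^-4 + 3.010×10^-4 + 1.550 + 0.06668 = 1.618 m·K/W
Q' = ΔT/ΣR = (547 K − 294.9 K)/1.618 = 156 W/m

Q' = 156 W/m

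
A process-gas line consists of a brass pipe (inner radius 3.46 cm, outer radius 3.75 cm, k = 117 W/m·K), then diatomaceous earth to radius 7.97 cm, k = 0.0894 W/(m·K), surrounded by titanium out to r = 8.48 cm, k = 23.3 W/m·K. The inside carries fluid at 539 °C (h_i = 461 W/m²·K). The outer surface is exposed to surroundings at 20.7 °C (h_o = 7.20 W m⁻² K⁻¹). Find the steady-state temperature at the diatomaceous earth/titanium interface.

T = 105 °C

Treat each layer as a resistance in series:
  R'_conv,in = 1/(2πr h) = 1/(2π·0.0346·461) = 0.009978 m·K/W
  R'_brass = ln(0.0375/0.0346)/(2πk) = 0.08049/(2π·117) = 1.095×10^-4 m·K/W
  R'_diatomaceous earth = ln(0.0797/0.0375)/(2πk) = 0.7539/(2π·0.0894) = 1.342 m·K/W
  R'_titanium = ln(0.0848/0.0797)/(2πk) = 0.06203/(2π·23.3) = 4.237×10^-4 m·K/W
  R'_conv,out = 1/(2πr h) = 1/(2π·0.0848·7.20) = 0.2607 m·K/W
ΣR = 0.009978 + 1.095×10^-4 + 1.342 + 4.237×10^-4 + 0.2607 = 1.613 m·K/W
Q' = ΔT/ΣR = (539 °C − 20.7 °C)/1.613 = 321.3 W/m
From the inner boundary to the diatomaceous earth/titanium interface, ΣR_partial = 1.352 m·K/W.
T_interface = T_in − Q'·ΣR_partial = 539 °C − (321.3)(1.352) = 105 °C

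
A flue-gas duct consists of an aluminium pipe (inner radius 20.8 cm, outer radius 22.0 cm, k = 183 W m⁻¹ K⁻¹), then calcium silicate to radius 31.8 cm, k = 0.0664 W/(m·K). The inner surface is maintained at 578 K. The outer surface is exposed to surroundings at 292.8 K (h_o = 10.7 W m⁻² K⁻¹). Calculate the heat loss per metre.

Q' = 307 W/m

Series thermal resistances, inner to outer:
  R'_aluminium = ln(0.220/0.208)/(2πk) = 0.05609/(2π·183) = 4.878×10^-5 m·K/W
  R'_calcium silicate = ln(0.318/0.220)/(2πk) = 0.3684/(2π·0.0664) = 0.8831 m·K/W
  R'_conv,out = 1/(2πr h) = 1/(2π·0.318·10.7) = 0.04677 m·K/W
ΣR = 4.878×10^-5 + 0.8831 + 0.04677 = 0.9299 m·K/W
Q' = ΔT/ΣR = (578 K − 292.8 K)/0.9299 = 307 W/m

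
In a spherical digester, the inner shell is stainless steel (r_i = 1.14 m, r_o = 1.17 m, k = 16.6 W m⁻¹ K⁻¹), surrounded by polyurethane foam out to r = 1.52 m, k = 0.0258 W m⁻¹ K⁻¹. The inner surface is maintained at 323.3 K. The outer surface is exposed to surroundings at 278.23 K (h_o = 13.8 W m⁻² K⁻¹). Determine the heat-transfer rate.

Series thermal resistances, inner to outer:
  R_stainless steel = (1/1.14 − 1/1.17)/(4πk) = 0.02249/(4π·16.6) = 1.078×10^-4 K/W
  R_polyurethane foam = (1/1.17 − 1/1.52)/(4πk) = 0.1968/(4π·0.0258) = 0.6070 K/W
  R_conv,out = 1/(4πr²h) = 1/(4π·1.52²·13.8) = 0.002496 K/W
ΣR = 1.078×10^-4 + 0.6070 + 0.002496 = 0.6096 K/W
Q = ΔT/ΣR = (323.3 K − 278.23 K)/0.6096 = 73.9 W

Q = 73.9 W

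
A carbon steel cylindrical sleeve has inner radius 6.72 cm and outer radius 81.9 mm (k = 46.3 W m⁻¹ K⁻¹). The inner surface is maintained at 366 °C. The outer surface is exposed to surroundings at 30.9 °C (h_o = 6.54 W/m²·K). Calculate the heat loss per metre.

Q' = 1130 W/m

Resistance network (inner→outer):
  R'_carbon steel = ln(0.0819/0.0672)/(2πk) = 0.1978/(2π·46.3) = 6.800×10^-4 m·K/W
  R'_conv,out = 1/(2πr h) = 1/(2π·0.0819·6.54) = 0.2971 m·K/W
ΣR = 6.800×10^-4 + 0.2971 = 0.2978 m·K/W
Q' = ΔT/ΣR = (366 °C − 30.9 °C)/0.2978 = 1130 W/m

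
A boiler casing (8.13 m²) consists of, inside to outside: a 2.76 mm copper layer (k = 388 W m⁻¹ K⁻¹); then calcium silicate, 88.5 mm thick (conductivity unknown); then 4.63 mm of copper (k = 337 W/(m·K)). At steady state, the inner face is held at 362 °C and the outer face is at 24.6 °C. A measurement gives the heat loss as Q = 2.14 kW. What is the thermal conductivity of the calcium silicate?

ΣR = ΔT/Q = |362 − 24.6|/2140 = 0.1577 K/W
Known resistances:
  R_copper = L/(kA) = 0.00276/(388·8.13) = 8.750×10^-7 K/W
  R_copper = L/(kA) = 0.00463/(337·8.13) = 1.690×10^-6 K/W
R_calcium silicate = ΣR − ΣR_known = 0.1577 − 2.565×10^-6 = 0.1577 K/W
L/(kA) = 0.1577 ⇒ k = 0.0885/(0.1577·8.13) = 0.0690 W/m·K

k = 0.0690 W/m·K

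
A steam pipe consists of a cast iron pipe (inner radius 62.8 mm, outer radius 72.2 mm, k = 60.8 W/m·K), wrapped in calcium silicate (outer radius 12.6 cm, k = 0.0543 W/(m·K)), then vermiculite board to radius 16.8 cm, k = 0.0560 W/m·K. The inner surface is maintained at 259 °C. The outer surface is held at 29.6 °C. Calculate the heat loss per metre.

Q' = 93.6 W/m

Resistance network (inner→outer):
  R'_cast iron = ln(0.0722/0.0628)/(2πk) = 0.1395/(2π·60.8) = 3.651×10^-4 m·K/W
  R'_calcium silicate = ln(0.126/0.0722)/(2πk) = 0.5568/(2π·0.0543) = 1.632 m·K/W
  R'_vermiculite board = ln(0.168/0.126)/(2πk) = 0.2877/(2π·0.0560) = 0.8176 m·K/W
ΣR = 3.651×10^-4 + 1.632 + 0.8176 = 2.450 m·K/W
Q' = ΔT/ΣR = (259 °C − 29.6 °C)/2.450 = 93.6 W/m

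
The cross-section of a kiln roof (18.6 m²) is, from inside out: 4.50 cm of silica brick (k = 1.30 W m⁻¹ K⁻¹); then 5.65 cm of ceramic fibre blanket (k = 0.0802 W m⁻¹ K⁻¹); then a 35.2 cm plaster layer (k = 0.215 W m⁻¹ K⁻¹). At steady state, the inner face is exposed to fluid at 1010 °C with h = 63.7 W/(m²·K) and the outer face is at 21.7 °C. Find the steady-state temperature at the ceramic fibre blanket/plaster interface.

T = 698 °C

Series thermal resistances, inner to outer:
  R_conv,in = 1/(hA) = 1/(63.7·18.6) = 8.440×10^-4 K/W
  R_silica brick = L/(kA) = 0.0450/(1.30·18.6) = 0.001861 K/W
  R_ceramic fibre blanket = L/(kA) = 0.0565/(0.0802·18.6) = 0.03788 K/W
  R_plaster = L/(kA) = 0.352/(0.215·18.6) = 0.08802 K/W
ΣR = 8.440×10^-4 + 0.001861 + 0.03788 + 0.08802 = 0.1286 K/W
Q = ΔT/ΣR = (1010 °C − 21.7 °C)/0.1286 = 7685 W
From the inner boundary to the ceramic fibre blanket/plaster interface, ΣR_partial = 0.04058 K/W.
T_interface = T_in − Q·ΣR_partial = 1010 °C − (7685)(0.04058) = 698 °C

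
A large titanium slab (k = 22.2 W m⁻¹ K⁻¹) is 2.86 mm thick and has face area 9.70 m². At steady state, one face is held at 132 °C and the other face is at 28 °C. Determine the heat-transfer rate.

Q = 7.83×10^6 W

Q = kA·ΔT/L = 22.2 × 9.70 × |132 °C − 28 °C| / 0.00286 = 7.83×10^6 W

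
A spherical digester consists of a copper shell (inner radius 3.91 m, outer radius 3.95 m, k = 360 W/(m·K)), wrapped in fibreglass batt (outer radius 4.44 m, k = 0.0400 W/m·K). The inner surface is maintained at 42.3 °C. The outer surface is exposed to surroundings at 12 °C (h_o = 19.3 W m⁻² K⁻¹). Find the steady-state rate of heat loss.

Q = 543 W

Series thermal resistances, inner to outer:
  R_copper = (1/3.91 − 1/3.95)/(4πk) = 0.002590/(4π·360) = 5.725×10^-7 K/W
  R_fibreglass batt = (1/3.95 − 1/4.44)/(4πk) = 0.02794/(4π·0.0400) = 0.05558 K/W
  R_conv,out = 1/(4πr²h) = 1/(4π·4.44²·19.3) = 2.092×10^-4 K/W
ΣR = 5.725×10^-7 + 0.05558 + 2.092×10^-4 = 0.05579 K/W
Q = ΔT/ΣR = (42.3 °C − 12 °C)/0.05579 = 543 W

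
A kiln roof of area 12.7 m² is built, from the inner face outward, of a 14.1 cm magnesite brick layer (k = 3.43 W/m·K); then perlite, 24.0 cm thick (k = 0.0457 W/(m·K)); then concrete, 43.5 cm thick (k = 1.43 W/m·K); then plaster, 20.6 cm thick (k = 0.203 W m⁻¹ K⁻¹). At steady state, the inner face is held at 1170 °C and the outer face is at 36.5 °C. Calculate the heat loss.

Q = 2180 W

Resistance network (inner→outer):
  R_magnesite brick = L/(kA) = 0.141/(3.43·12.7) = 0.003237 K/W
  R_perlite = L/(kA) = 0.240/(0.0457·12.7) = 0.4135 K/W
  R_concrete = L/(kA) = 0.435/(1.43·12.7) = 0.02395 K/W
  R_plaster = L/(kA) = 0.206/(0.203·12.7) = 0.07990 K/W
ΣR = 0.003237 + 0.4135 + 0.02395 + 0.07990 = 0.5206 K/W
Q = ΔT/ΣR = (1170 °C − 36.5 °C)/0.5206 = 2180 W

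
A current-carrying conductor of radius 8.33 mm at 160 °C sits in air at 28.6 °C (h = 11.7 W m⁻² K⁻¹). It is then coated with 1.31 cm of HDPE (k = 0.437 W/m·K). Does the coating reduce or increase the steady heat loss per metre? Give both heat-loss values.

increases: 80.5 → 134 W/m

Critical radius for a cylinder: r_cr = k/h = 0.0374 m = 3.74 cm.
Outer radius after coating: r₂ = 0.00833 + 0.0131 = 0.02143 m.
Since r₁ < r_cr and r₂ ≤ r_cr, the coating moves toward the maximum at r_cr — heat loss rises.
Bare: R = 1/(2πr₁h) = 1.633 m·K/W; Q = 131.4/1.633 = 80.5 W/m.
Coated: R = R_cond + R_conv = 0.9789 m·K/W; Q = 131.4/0.9789 = 134 W/m.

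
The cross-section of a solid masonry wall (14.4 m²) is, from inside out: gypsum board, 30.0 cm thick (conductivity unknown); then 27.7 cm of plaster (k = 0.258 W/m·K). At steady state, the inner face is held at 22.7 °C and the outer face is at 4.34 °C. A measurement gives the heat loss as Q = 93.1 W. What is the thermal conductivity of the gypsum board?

k = 0.170 W/m·K

ΣR = ΔT/Q = |22.7 − 4.34|/93.1 = 0.1972 K/W
Known resistances:
  R_plaster = L/(kA) = 0.277/(0.258·14.4) = 0.07456 K/W
R_gypsum board = ΣR − ΣR_known = 0.1972 − 0.07456 = 0.1226 K/W
L/(kA) = 0.1226 ⇒ k = 0.300/(0.1226·14.4) = 0.170 W/m·K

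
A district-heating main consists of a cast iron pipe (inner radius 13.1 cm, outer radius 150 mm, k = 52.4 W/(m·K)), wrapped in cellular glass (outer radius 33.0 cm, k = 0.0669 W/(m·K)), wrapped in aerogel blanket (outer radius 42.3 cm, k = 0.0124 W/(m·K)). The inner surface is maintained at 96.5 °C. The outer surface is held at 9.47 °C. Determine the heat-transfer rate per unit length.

Treat each layer as a resistance in series:
  R'_cast iron = ln(0.150/0.131)/(2πk) = 0.1354/(2π·52.4) = 4.114×10^-4 m·K/W
  R'_cellular glass = ln(0.330/0.150)/(2πk) = 0.7885/(2π·0.0669) = 1.876 m·K/W
  R'_aerogel blanket = ln(0.423/0.330)/(2πk) = 0.2483/(2π·0.0124) = 3.187 m·K/W
ΣR = 4.114×10^-4 + 1.876 + 3.187 = 5.063 m·K/W
Q' = ΔT/ΣR = (96.5 °C − 9.47 °C)/5.063 = 17.2 W/m

Q' = 17.2 W/m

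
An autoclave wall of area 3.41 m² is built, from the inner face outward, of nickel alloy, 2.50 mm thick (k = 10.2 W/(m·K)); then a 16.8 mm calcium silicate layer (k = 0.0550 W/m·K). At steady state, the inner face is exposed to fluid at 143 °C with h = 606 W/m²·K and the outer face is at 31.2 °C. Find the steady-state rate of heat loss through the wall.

Treat each layer as a resistance in series:
  R_conv,in = 1/(hA) = 1/(606·3.41) = 4.839×10^-4 K/W
  R_nickel alloy = L/(kA) = 0.00250/(10.2·3.41) = 7.188×10^-5 K/W
  R_calcium silicate = L/(kA) = 0.0168/(0.0550·3.41) = 0.08958 K/W
ΣR = 4.839×10^-4 + 7.188×10^-5 + 0.08958 = 0.09014 K/W
Q = ΔT/ΣR = (143 °C − 31.2 °C)/0.09014 = 1240 W

Q = 1240 W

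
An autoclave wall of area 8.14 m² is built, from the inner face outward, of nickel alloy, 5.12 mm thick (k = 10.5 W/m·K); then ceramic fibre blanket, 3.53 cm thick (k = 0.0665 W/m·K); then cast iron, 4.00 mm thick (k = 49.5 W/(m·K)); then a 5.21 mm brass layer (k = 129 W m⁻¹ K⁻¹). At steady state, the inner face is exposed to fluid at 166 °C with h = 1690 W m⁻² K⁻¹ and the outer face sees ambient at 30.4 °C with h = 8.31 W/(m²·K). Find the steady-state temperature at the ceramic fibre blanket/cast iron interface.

T = 55.4 °C

Series thermal resistances, inner to outer:
  R_conv,in = 1/(hA) = 1/(1690·8.14) = 7.269×10^-5 K/W
  R_nickel alloy = L/(kA) = 0.00512/(10.5·8.14) = 5.990×10^-5 K/W
  R_ceramic fibre blanket = L/(kA) = 0.0353/(0.0665·8.14) = 0.06521 K/W
  R_cast iron = L/(kA) = 0.00400/(49.5·8.14) = 9.927×10^-6 K/W
  R_brass = L/(kA) = 0.00521/(129·8.14) = 4.962×10^-6 K/W
  R_conv,out = 1/(hA) = 1/(8.31·8.14) = 0.01478 K/W
ΣR = 7.269×10^-5 + 5.990×10^-5 + 0.06521 + 9.927×10^-6 + 4.962×10^-6 + 0.01478 = 0.08014 K/W
Q = ΔT/ΣR = (166 °C − 30.4 °C)/0.08014 = 1692 W
From the inner boundary to the ceramic fibre blanket/cast iron interface, ΣR_partial = 0.06534 K/W.
T_interface = T_in − Q·ΣR_partial = 166 °C − (1692)(0.06534) = 55.4 °C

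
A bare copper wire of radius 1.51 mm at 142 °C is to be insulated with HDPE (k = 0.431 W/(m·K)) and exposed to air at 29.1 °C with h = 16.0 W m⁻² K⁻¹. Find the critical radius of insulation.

For a cylinder, r_cr = k_ins/h = 0.431/16.0 = 0.0269 m = 2.69 cm

r_cr = 2.69 cm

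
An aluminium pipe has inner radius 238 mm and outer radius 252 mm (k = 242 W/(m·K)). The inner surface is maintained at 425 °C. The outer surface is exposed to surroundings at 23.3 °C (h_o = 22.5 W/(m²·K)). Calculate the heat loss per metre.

Q' = 14.3 kW/m

Series thermal resistances, inner to outer:
  R'_aluminium = ln(0.252/0.238)/(2πk) = 0.05716/(2π·242) = 3.759×10^-5 m·K/W
  R'_conv,out = 1/(2πr h) = 1/(2π·0.252·22.5) = 0.02807 m·K/W
ΣR = 3.759×10^-5 + 0.02807 = 0.02811 m·K/W
Q' = ΔT/ΣR = (425 °C − 23.3 °C)/0.02811 = 14300 W/m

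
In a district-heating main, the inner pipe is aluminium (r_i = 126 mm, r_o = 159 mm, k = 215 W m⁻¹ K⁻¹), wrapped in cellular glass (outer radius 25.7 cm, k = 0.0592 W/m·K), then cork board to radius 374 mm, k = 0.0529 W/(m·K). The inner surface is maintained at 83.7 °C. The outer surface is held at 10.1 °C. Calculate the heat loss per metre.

Treat each layer as a resistance in series:
  R'_aluminium = ln(0.159/0.126)/(2πk) = 0.2326/(2π·215) = 1.722×10^-4 m·K/W
  R'_cellular glass = ln(0.257/0.159)/(2πk) = 0.4802/(2π·0.0592) = 1.291 m·K/W
  R'_cork board = ln(0.374/0.257)/(2πk) = 0.3752/(2π·0.0529) = 1.129 m·K/W
ΣR = 1.722×10^-4 + 1.291 + 1.129 = 2.420 m·K/W
Q' = ΔT/ΣR = (83.7 °C − 10.1 °C)/2.420 = 30.4 W/m

Q' = 30.4 W/m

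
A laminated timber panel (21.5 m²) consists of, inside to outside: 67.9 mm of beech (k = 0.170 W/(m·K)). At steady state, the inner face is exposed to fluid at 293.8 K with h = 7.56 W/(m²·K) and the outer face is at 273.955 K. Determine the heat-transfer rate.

Q = 802 W

Resistance network (inner→outer):
  R_conv,in = 1/(hA) = 1/(7.56·21.5) = 0.006152 K/W
  R_beech = L/(kA) = 0.0679/(0.170·21.5) = 0.01858 K/W
ΣR = 0.006152 + 0.01858 = 0.02473 K/W
Q = ΔT/ΣR = (293.8 K − 273.955 K)/0.02473 = 802 W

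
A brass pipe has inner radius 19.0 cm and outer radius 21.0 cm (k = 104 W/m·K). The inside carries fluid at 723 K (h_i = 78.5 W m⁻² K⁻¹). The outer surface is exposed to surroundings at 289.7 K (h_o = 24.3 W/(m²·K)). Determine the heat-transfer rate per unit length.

Treat each layer as a resistance in series:
  R'_conv,in = 1/(2πr h) = 1/(2π·0.190·78.5) = 0.01067 m·K/W
  R'_brass = ln(0.210/0.190)/(2πk) = 0.1001/(2π·104) = 1.532×10^-4 m·K/W
  R'_conv,out = 1/(2πr h) = 1/(2π·0.210·24.3) = 0.03119 m·K/W
ΣR = 0.01067 + 1.532×10^-4 + 0.03119 = 0.04201 m·K/W
Q' = ΔT/ΣR = (723 K − 289.7 K)/0.04201 = 10300 W/m

Q' = 10.3 kW/m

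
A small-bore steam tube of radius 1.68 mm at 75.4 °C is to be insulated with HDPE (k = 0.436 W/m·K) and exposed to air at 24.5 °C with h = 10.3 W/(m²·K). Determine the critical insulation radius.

For a cylinder, r_cr = k_ins/h = 0.436/10.3 = 0.0423 m = 4.23 cm

r_cr = 4.23 cm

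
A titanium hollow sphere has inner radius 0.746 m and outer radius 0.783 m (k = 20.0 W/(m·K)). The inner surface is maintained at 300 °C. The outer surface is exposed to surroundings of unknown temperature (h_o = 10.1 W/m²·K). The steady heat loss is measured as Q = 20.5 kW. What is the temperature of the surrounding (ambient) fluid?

T_out = 31.4 °C

Series resistances:
  R_titanium = (1/0.746 − 1/0.783)/(4πk) = 0.06334/(4π·20.0) = 2.520×10^-4 K/W
  R_conv,out = 1/(4πr²h) = 1/(4π·0.783²·10.1) = 0.01285 K/W
ΣR = 0.01310 K/W
ΔT = Q·ΣR = 20500 × 0.01310 = 268.6 K
Heat flows outward, so T_out = T_in − ΔT = 300 − 268.6 = 31.4 °C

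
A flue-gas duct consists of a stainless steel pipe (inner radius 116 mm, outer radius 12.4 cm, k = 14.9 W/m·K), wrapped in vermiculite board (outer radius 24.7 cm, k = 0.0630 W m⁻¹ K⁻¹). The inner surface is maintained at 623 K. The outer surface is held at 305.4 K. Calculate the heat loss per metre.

Treat each layer as a resistance in series:
  R'_stainless steel = ln(0.124/0.116)/(2πk) = 0.06669/(2π·14.9) = 7.124×10^-4 m·K/W
  R'_vermiculite board = ln(0.247/0.124)/(2πk) = 0.6891/(2π·0.0630) = 1.741 m·K/W
ΣR = 7.124×10^-4 + 1.741 = 1.742 m·K/W
Q' = ΔT/ΣR = (623 K − 305.4 K)/1.742 = 182 W/m

Q' = 182 W/m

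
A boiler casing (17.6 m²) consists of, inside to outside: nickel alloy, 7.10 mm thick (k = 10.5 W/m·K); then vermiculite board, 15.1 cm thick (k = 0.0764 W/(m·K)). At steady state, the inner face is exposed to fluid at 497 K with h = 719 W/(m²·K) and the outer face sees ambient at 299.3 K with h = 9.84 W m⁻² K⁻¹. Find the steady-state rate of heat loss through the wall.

Q = 1670 W

Treat each layer as a resistance in series:
  R_conv,in = 1/(hA) = 1/(719·17.6) = 7.902×10^-5 K/W
  R_nickel alloy = L/(kA) = 0.00710/(10.5·17.6) = 3.842×10^-5 K/W
  R_vermiculite board = L/(kA) = 0.151/(0.0764·17.6) = 0.1123 K/W
  R_conv,out = 1/(hA) = 1/(9.84·17.6) = 0.005774 K/W
ΣR = 7.902×10^-5 + 3.842×10^-5 + 0.1123 + 0.005774 = 0.1182 K/W
Q = ΔT/ΣR = (497 K − 299.3 K)/0.1182 = 1670 W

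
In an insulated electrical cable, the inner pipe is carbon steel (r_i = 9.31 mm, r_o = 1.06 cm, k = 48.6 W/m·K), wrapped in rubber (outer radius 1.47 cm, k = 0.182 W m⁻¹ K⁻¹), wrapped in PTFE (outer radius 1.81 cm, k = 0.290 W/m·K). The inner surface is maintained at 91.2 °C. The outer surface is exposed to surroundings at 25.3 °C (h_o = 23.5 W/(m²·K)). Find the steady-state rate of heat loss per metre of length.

Series thermal resistances, inner to outer:
  R'_carbon steel = ln(0.0106/0.00931)/(2πk) = 0.1298/(2π·48.6) = 4.250×10^-4 m·K/W
  R'_rubber = ln(0.0147/0.0106)/(2πk) = 0.3270/(2π·0.182) = 0.2859 m·K/W
  R'_PTFE = ln(0.0181/0.0147)/(2πk) = 0.2081/(2π·0.290) = 0.1142 m·K/W
  R'_conv,out = 1/(2πr h) = 1/(2π·0.0181·23.5) = 0.3742 m·K/W
ΣR = 4.250×10^-4 + 0.2859 + 0.1142 + 0.3742 = 0.7747 m·K/W
Q' = ΔT/ΣR = (91.2 °C − 25.3 °C)/0.7747 = 85.1 W/m

Q' = 85.1 W/m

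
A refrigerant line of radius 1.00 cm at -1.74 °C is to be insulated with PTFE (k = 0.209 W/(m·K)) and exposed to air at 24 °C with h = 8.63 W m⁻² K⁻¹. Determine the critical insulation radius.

r_cr = 2.42 cm

For a cylinder, r_cr = k_ins/h = 0.209/8.63 = 0.0242 m = 2.42 cm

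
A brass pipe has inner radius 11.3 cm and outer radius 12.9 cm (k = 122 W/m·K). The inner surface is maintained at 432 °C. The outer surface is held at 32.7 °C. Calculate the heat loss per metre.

Q' = 2πk·ΔT/ln(r₂/r₁) = 2π × 122 × 399.3 / ln(0.129/0.113) = 2.31×10^6 W/m

Q' = 2310 kW/m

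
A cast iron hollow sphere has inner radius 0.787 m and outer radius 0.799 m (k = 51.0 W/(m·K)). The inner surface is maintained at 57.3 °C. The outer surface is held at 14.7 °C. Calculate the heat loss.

Q = 4πk·ΔT/(1/r₁ − 1/r₂) = 4π × 51.0 × 42.6 / (1/0.787 − 1/0.799) = 1.43×10^6 W

Q = 1.43×10^6 W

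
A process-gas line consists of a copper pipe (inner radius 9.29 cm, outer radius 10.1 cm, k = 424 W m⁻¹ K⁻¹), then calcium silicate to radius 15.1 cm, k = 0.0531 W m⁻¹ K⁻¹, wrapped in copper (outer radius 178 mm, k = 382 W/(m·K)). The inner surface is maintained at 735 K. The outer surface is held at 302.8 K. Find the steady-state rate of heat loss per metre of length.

Q' = 359 W/m

Resistance network (inner→outer):
  R'_copper = ln(0.101/0.0929)/(2πk) = 0.08360/(2π·424) = 3.138×10^-5 m·K/W
  R'_calcium silicate = ln(0.151/0.101)/(2πk) = 0.4022/(2π·0.0531) = 1.205 m·K/W
  R'_copper = ln(0.178/0.151)/(2πk) = 0.1645/(2π·382) = 6.854×10^-5 m·K/W
ΣR = 3.138×10^-5 + 1.205 + 6.854×10^-5 = 1.205 m·K/W
Q' = ΔT/ΣR = (735 K − 302.8 K)/1.205 = 359 W/m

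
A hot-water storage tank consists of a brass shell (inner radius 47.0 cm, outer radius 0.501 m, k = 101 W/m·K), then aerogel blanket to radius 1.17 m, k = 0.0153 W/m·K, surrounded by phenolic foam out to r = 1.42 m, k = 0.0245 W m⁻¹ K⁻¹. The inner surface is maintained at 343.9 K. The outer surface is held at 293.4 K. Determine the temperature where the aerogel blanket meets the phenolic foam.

Resistance network (inner→outer):
  R_brass = (1/0.470 − 1/0.501)/(4πk) = 0.1317/(4π·101) = 1.037×10^-4 K/W
  R_aerogel blanket = (1/0.501 − 1/1.17)/(4πk) = 1.141/(4π·0.0153) = 5.936 K/W
  R_phenolic foam = (1/1.17 − 1/1.42)/(4πk) = 0.1505/(4π·0.0245) = 0.4888 K/W
ΣR = 1.037×10^-4 + 5.936 + 0.4888 = 6.425 K/W
Q = ΔT/ΣR = (343.9 K − 293.4 K)/6.425 = 7.860 W
From the inner boundary to the aerogel blanket/phenolic foam interface, ΣR_partial = 5.936 K/W.
T_interface = T_in − Q·ΣR_partial = 343.9 K − (7.860)(5.936) = 297.2 K

T = 297.2 K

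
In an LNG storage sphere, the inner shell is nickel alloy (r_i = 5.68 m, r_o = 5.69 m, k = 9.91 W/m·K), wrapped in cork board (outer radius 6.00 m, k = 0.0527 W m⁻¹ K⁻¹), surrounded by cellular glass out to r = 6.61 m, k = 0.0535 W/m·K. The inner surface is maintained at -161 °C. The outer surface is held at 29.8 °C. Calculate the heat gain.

Treat each layer as a resistance in series:
  R_nickel alloy = (1/5.68 − 1/5.69)/(4πk) = 3.094×10^-4/(4π·9.91) = 2.485×10^-6 K/W
  R_cork board = (1/5.69 − 1/6.00)/(4πk) = 0.009080/(4π·0.0527) = 0.01371 K/W
  R_cellular glass = (1/6.00 − 1/6.61)/(4πk) = 0.01538/(4π·0.0535) = 0.02288 K/W
ΣR = 2.485×10^-6 + 0.01371 + 0.02288 = 0.03659 K/W
Q = ΔT/ΣR = (-161 °C − 29.8 °C)/0.03659 = -5210 W
(Negative Q ⇒ heat flows inward; heat gain = 5210 W.)

Q = 5.21 kW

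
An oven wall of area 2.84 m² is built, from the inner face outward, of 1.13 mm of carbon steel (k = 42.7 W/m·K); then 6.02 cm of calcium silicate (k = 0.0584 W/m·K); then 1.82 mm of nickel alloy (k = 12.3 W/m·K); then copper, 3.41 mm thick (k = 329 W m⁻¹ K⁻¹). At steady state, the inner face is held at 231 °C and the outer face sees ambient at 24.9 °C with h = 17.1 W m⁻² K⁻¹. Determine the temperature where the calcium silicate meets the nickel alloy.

T = 36.0 °C

Treat each layer as a resistance in series:
  R_carbon steel = L/(kA) = 0.00113/(42.7·2.84) = 9.318×10^-6 K/W
  R_calcium silicate = L/(kA) = 0.0602/(0.0584·2.84) = 0.3630 K/W
  R_nickel alloy = L/(kA) = 0.00182/(12.3·2.84) = 5.210×10^-5 K/W
  R_copper = L/(kA) = 0.00341/(329·2.84) = 3.650×10^-6 K/W
  R_conv,out = 1/(hA) = 1/(17.1·2.84) = 0.02059 K/W
ΣR = 9.318×10^-6 + 0.3630 + 5.210×10^-5 + 3.650×10^-6 + 0.02059 = 0.3837 K/W
Q = ΔT/ΣR = (231 °C − 24.9 °C)/0.3837 = 537.1 W
From the inner boundary to the calcium silicate/nickel alloy interface, ΣR_partial = 0.3630 K/W.
T_interface = T_in − Q·ΣR_partial = 231 °C − (537.1)(0.3630) = 36.0 °C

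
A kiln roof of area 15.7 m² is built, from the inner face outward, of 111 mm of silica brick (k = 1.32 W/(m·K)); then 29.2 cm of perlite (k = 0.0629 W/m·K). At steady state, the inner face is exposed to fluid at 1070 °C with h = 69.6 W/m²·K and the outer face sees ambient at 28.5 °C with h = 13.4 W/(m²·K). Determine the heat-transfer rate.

Resistance network (inner→outer):
  R_conv,in = 1/(hA) = 1/(69.6·15.7) = 9.151×10^-4 K/W
  R_silica brick = L/(kA) = 0.111/(1.32·15.7) = 0.005356 K/W
  R_perlite = L/(kA) = 0.292/(0.0629·15.7) = 0.2957 K/W
  R_conv,out = 1/(hA) = 1/(13.4·15.7) = 0.004753 K/W
ΣR = 9.151×10^-4 + 0.005356 + 0.2957 + 0.004753 = 0.3067 K/W
Q = ΔT/ΣR = (1070 °C − 28.5 °C)/0.3067 = 3400 W

Q = 3400 W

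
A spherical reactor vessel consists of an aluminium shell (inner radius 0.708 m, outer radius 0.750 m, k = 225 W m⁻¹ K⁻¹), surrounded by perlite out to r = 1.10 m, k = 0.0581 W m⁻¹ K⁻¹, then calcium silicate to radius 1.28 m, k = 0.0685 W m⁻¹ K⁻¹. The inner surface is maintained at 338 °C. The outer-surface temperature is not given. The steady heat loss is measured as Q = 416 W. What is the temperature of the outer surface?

T_out = 34.5 °C

Sum the resistances:
  R_aluminium = (1/0.708 − 1/0.750)/(4πk) = 0.07910/(4π·225) = 2.797×10^-5 K/W
  R_perlite = (1/0.750 − 1/1.10)/(4πk) = 0.4242/(4π·0.0581) = 0.5811 K/W
  R_calcium silicate = (1/1.10 − 1/1.28)/(4πk) = 0.1278/(4π·0.0685) = 0.1485 K/W
ΣR = 0.7296 K/W
ΔT = Q·ΣR = 416 × 0.7296 = 303.5 K
Heat flows outward, so T_out = T_in − ΔT = 338 − 303.5 = 34.5 °C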